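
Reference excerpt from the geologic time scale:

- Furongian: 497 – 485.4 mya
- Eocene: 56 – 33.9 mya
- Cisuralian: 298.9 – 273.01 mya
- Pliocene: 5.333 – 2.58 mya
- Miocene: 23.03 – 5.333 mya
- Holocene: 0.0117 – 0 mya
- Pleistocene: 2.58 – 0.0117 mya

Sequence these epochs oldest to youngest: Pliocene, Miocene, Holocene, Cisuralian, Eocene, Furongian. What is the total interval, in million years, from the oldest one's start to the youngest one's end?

Furongian → Cisuralian → Eocene → Miocene → Pliocene → Holocene; total span 497 Myr

From the excerpt: Pliocene 5.333–2.58; Miocene 23.03–5.333; Holocene 0.0117–0; Cisuralian 298.9–273.01; Eocene 56–33.9; Furongian 497–485.4 (Ma).
Larger Ma is earlier, so the oldest is Furongian and the youngest is Holocene; oldest to youngest: Furongian, Cisuralian, Eocene, Miocene, Pliocene, Holocene.
Oldest start 497 minus youngest end 0 gives 497 Myr overall.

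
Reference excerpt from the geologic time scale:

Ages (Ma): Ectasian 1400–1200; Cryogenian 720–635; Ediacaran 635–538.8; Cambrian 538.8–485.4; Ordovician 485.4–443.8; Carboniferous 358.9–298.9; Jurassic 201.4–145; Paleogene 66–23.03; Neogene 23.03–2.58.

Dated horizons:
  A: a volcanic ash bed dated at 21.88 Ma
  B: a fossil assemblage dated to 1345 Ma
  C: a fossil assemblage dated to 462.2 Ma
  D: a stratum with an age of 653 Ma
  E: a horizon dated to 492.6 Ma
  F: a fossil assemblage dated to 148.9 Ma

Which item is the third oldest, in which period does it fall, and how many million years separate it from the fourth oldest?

Sorted oldest-first by Ma: B (1345), D (653), E (492.6), C (462.2), F (148.9), A (21.88).
The third oldest is E at 492.6 Ma, which lies in 538.8–485.4 Ma: the Cambrian.
The fourth oldest is C at 462.2 Ma; separation = |492.6 − 462.2| = 30.4 Myr.

E, in the Cambrian; 30.4 million years to C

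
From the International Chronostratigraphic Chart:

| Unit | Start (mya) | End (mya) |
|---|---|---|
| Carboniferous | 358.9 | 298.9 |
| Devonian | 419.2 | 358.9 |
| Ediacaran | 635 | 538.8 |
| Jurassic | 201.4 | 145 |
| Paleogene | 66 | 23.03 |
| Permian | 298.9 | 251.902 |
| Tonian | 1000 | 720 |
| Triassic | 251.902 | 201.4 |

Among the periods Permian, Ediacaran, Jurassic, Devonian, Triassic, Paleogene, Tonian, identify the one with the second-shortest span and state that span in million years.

Durations: Permian 46.998; Ediacaran 96.2; Jurassic 56.4; Devonian 60.3; Triassic 50.502; Paleogene 42.97; Tonian 280 Myr.
Sorted shortest-first: Paleogene (42.97), Permian (46.998), Triassic (50.502), Jurassic (56.4), Devonian (60.3), Ediacaran (96.2), Tonian (280).
The second shortest is Permian at 46.998 Myr.

Permian, 46.998 million years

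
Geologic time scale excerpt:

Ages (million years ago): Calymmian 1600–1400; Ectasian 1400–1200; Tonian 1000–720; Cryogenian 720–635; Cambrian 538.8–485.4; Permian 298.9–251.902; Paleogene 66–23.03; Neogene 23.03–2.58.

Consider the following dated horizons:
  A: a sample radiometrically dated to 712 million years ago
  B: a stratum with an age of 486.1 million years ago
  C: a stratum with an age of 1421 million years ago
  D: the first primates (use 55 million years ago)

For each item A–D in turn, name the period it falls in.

A: 712 Ma lies in 720–635 Ma, so Cryogenian.
B: 486.1 Ma lies in 538.8–485.4 Ma, so Cambrian.
C: 1421 Ma lies in 1600–1400 Ma, so Calymmian.
D: 55 Ma lies in 66–23.03 Ma, so Paleogene.

A — Cryogenian; B — Cambrian; C — Calymmian; D — Paleogene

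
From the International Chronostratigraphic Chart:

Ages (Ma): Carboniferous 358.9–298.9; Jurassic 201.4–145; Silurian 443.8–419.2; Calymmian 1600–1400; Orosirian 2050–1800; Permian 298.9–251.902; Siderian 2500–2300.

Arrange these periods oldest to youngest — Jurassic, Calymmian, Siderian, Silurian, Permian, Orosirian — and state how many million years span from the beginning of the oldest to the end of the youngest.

Siderian → Orosirian → Calymmian → Silurian → Permian → Jurassic; total span 2355 Myr

From the excerpt: Jurassic 201.4–145; Calymmian 1600–1400; Siderian 2500–2300; Silurian 443.8–419.2; Permian 298.9–251.902; Orosirian 2050–1800 (Ma).
Larger Ma is earlier, so the oldest is Siderian and the youngest is Jurassic; oldest to youngest: Siderian, Orosirian, Calymmian, Silurian, Permian, Jurassic.
Oldest start 2500 minus youngest end 145 gives 2355 Myr overall.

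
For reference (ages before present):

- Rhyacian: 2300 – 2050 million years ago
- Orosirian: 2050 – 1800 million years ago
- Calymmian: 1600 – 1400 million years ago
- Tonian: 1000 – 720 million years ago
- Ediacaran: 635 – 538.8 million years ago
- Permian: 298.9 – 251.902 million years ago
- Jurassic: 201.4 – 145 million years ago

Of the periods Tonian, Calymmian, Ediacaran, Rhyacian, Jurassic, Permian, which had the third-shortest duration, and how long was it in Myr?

Ediacaran, 96.2 million years

Start − end for each: Tonian 1000 − 720 = 280; Calymmian 1600 − 1400 = 200; Ediacaran 635 − 538.8 = 96.2; Rhyacian 2300 − 2050 = 250; Jurassic 201.4 − 145 = 56.4; Permian 298.9 − 251.902 = 46.998.
Ranking these from shortest: Permian < Jurassic < Ediacaran < Calymmian < Rhyacian < Tonian.
Position 3 in that ranking is Ediacaran, which lasted 96.2 Myr.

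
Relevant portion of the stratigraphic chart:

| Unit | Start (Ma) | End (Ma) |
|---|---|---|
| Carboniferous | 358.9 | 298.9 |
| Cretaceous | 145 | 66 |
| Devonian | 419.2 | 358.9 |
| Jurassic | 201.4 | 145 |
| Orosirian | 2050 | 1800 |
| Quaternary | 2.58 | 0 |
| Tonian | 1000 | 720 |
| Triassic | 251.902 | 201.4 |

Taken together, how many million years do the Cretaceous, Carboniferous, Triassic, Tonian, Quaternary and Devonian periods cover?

532.382 million years

Each duration: Cretaceous = 79; Carboniferous = 60; Triassic = 50.502; Tonian = 280; Quaternary = 2.58; Devonian = 60.3.
Sum: 79 + 60 + 50.502 + 280 + 2.58 + 60.3 = 532.382 Myr.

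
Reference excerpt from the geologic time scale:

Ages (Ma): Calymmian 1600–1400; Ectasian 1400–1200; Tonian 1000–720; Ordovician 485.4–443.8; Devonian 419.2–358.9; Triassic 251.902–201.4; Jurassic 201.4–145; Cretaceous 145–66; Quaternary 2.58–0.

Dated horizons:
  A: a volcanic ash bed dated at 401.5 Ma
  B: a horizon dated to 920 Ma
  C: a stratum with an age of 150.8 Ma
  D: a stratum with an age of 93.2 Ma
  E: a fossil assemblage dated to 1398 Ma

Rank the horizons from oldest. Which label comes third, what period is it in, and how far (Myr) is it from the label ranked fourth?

Sorted oldest-first by Ma: E (1398), B (920), A (401.5), C (150.8), D (93.2).
The third oldest is A at 401.5 Ma, which lies in 419.2–358.9 Ma: the Devonian.
The fourth oldest is C at 150.8 Ma; separation = |401.5 − 150.8| = 250.7 Myr.

A, in the Devonian; 250.7 million years to C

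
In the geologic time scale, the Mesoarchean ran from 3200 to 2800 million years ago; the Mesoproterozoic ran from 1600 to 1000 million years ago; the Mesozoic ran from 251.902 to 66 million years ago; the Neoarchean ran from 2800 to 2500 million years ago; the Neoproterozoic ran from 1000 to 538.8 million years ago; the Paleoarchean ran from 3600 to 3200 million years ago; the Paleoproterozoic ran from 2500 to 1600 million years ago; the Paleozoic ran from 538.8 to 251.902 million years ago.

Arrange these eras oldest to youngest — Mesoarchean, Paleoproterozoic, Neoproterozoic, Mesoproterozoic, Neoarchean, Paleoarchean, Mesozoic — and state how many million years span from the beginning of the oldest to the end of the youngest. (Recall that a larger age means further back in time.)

From the excerpt: Mesoarchean 3200–2800; Paleoproterozoic 2500–1600; Neoproterozoic 1000–538.8; Mesoproterozoic 1600–1000; Neoarchean 2800–2500; Paleoarchean 3600–3200; Mesozoic 251.902–66 (Ma).
Larger Ma is earlier, so the oldest is Paleoarchean and the youngest is Mesozoic; oldest to youngest: Paleoarchean, Mesoarchean, Neoarchean, Paleoproterozoic, Mesoproterozoic, Neoproterozoic, Mesozoic.
Oldest start 3600 minus youngest end 66 gives 3534 Myr overall.

Paleoarchean → Mesoarchean → Neoarchean → Paleoproterozoic → Mesoproterozoic → Neoproterozoic → Mesozoic; total span 3534 Myr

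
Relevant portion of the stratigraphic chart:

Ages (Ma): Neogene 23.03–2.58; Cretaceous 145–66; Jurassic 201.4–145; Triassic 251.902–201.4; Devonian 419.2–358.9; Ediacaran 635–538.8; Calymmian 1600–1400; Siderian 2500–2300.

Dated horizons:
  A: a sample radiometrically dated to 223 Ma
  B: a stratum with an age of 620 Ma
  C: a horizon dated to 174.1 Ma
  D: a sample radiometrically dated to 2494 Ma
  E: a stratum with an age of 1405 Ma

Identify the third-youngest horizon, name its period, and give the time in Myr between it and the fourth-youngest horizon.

Sorted youngest-first by Ma: C (174.1), A (223), B (620), E (1405), D (2494).
The third youngest is B at 620 Ma, which lies in 635–538.8 Ma: the Ediacaran.
The fourth youngest is E at 1405 Ma; separation = |620 − 1405| = 785 Myr.

B, in the Ediacaran; 785 million years to E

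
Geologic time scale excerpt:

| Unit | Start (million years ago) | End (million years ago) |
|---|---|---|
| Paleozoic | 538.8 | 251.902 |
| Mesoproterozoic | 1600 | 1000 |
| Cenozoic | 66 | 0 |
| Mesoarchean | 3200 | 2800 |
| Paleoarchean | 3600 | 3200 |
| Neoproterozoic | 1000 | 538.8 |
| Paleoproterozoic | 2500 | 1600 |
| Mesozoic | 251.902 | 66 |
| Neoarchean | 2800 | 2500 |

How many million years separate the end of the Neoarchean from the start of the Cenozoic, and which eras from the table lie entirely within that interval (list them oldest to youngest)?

2434 million years; Paleoproterozoic, Mesoproterozoic, Neoproterozoic, Paleozoic, Mesozoic

End of Neoarchean = 2500 Ma; start of Cenozoic = 66 Ma.
Gap = 2500 − 66 = 2434 Myr.
Eras wholly inside 2500–66 Ma: Paleoproterozoic (2500–1600), Mesoproterozoic (1600–1000), Neoproterozoic (1000–538.8), Paleozoic (538.8–251.902), Mesozoic (251.902–66).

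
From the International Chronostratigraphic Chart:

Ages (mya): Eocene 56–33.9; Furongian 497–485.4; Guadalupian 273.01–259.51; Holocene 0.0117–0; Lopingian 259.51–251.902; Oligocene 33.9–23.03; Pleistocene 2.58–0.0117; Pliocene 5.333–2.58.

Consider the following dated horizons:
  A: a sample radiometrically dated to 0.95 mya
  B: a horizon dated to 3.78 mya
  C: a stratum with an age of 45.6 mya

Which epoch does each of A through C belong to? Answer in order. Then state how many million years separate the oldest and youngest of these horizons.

Match each age against the start–end ranges in the excerpt: A = 0.95 Ma → Pleistocene (2.58–0.0117); B = 3.78 Ma → Pliocene (5.333–2.58); C = 45.6 Ma → Eocene (56–33.9).
The largest age is 45.6 Ma and the smallest is 0.95 Ma; their difference is 44.65 Myr.

A — Pleistocene; B — Pliocene; C — Eocene; span 44.65 million years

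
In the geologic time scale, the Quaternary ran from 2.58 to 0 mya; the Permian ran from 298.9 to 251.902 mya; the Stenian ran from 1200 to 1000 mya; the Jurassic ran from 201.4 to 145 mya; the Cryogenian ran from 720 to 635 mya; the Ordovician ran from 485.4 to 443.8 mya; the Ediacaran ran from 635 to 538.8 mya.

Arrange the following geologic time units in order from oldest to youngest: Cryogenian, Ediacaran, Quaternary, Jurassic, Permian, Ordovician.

Sorting by start age (descending Ma, since larger Ma = older): Cryogenian began 720, Ediacaran began 635, Ordovician began 485.4, Permian began 298.9, Jurassic began 201.4, Quaternary began 2.58.

Cryogenian, Ediacaran, Ordovician, Permian, Jurassic, Quaternary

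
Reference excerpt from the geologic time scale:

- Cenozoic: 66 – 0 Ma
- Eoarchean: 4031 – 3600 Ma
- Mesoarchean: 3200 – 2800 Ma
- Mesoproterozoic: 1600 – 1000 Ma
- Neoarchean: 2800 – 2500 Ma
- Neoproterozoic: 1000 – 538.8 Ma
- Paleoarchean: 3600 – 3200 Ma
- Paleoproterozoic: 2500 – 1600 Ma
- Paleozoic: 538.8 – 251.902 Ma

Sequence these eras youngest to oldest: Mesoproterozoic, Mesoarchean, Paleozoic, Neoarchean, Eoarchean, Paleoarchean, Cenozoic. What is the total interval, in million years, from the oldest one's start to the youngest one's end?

Cenozoic, Paleozoic, Mesoproterozoic, Neoarchean, Mesoarchean, Paleoarchean, Eoarchean; total span 4031 Myr

From the excerpt: Mesoproterozoic 1600–1000; Mesoarchean 3200–2800; Paleozoic 538.8–251.902; Neoarchean 2800–2500; Eoarchean 4031–3600; Paleoarchean 3600–3200; Cenozoic 66–0 (Ma).
Larger Ma is earlier, so the oldest is Eoarchean and the youngest is Cenozoic; youngest to oldest: Cenozoic, Paleozoic, Mesoproterozoic, Neoarchean, Mesoarchean, Paleoarchean, Eoarchean.
Oldest start 4031 minus youngest end 0 gives 4031 Myr overall.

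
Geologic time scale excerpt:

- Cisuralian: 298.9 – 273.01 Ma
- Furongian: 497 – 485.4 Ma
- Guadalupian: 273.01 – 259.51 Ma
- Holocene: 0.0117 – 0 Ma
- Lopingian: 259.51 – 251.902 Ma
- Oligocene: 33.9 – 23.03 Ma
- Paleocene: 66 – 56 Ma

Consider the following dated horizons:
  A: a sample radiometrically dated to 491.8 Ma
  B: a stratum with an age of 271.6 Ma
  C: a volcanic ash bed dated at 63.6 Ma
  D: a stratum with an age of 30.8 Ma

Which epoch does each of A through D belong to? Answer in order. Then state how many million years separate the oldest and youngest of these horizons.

A: 491.8 Ma lies in 497–485.4 Ma, so Furongian.
B: 271.6 Ma lies in 273.01–259.51 Ma, so Guadalupian.
C: 63.6 Ma lies in 66–56 Ma, so Paleocene.
D: 30.8 Ma lies in 33.9–23.03 Ma, so Oligocene.
Oldest = 491.8 Ma, youngest = 30.8 Ma → span 461 Myr.

A — Furongian; B — Guadalupian; C — Paleocene; D — Oligocene; span 461 million years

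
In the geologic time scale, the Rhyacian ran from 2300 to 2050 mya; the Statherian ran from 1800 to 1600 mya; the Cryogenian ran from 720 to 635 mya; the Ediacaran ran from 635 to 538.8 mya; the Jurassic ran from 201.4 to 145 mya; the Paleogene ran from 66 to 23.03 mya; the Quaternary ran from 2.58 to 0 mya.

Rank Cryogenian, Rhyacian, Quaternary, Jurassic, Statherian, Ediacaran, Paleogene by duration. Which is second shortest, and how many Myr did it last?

Start − end for each: Cryogenian 720 − 635 = 85; Rhyacian 2300 − 2050 = 250; Quaternary 2.58 − 0 = 2.58; Jurassic 201.4 − 145 = 56.4; Statherian 1800 − 1600 = 200; Ediacaran 635 − 538.8 = 96.2; Paleogene 66 − 23.03 = 42.97.
Ranking these from shortest: Quaternary < Paleogene < Jurassic < Cryogenian < Ediacaran < Statherian < Rhyacian.
Position 2 in that ranking is Paleogene, which lasted 42.97 Myr.

Paleogene, 42.97 million years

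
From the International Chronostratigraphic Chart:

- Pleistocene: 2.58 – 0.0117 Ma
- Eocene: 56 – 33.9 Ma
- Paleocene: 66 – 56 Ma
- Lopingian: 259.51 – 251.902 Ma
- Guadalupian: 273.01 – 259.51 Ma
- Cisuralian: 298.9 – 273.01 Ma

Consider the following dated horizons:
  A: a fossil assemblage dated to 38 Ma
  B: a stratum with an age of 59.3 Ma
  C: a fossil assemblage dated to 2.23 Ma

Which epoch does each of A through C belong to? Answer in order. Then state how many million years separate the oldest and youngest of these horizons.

Match each age against the start–end ranges in the excerpt: A = 38 Ma → Eocene (56–33.9); B = 59.3 Ma → Paleocene (66–56); C = 2.23 Ma → Pleistocene (2.58–0.0117).
The largest age is 59.3 Ma and the smallest is 2.23 Ma; their difference is 57.07 Myr.

A — Eocene; B — Paleocene; C — Pleistocene; span 57.07 million years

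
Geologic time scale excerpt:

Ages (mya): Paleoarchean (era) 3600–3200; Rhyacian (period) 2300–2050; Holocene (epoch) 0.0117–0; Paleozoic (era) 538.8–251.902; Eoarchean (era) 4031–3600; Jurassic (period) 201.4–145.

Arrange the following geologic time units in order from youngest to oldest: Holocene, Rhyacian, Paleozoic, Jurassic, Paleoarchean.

Holocene, then Jurassic, then Paleozoic, then Rhyacian, then Paleoarchean

Sorting by start age (ascending Ma, since larger Ma = older): Holocene began 0.0117, Jurassic began 201.4, Paleozoic began 538.8, Rhyacian began 2300, Paleoarchean began 3600.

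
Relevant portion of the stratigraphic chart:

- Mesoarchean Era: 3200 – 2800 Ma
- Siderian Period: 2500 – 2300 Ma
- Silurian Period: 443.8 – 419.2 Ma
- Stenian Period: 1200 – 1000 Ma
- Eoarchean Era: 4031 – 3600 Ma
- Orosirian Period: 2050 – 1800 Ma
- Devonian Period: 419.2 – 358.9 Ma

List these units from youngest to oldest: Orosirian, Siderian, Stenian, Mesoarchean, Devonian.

Sorting by start age (ascending Ma, since larger Ma = older): Devonian began 419.2, Stenian began 1200, Orosirian began 2050, Siderian began 2500, Mesoarchean began 3200.

Devonian, Stenian, Orosirian, Siderian, Mesoarchean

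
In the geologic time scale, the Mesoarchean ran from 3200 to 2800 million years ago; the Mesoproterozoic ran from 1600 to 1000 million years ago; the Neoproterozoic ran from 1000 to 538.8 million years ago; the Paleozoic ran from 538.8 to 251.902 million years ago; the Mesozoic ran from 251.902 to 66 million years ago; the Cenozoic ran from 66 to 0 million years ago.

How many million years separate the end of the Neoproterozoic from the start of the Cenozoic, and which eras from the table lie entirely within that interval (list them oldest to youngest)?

472.8 million years; Paleozoic, Mesozoic

End of Neoproterozoic = 538.8 Ma; start of Cenozoic = 66 Ma.
Gap = 538.8 − 66 = 472.8 Myr.
Eras wholly inside 538.8–66 Ma: Paleozoic (538.8–251.902), Mesozoic (251.902–66).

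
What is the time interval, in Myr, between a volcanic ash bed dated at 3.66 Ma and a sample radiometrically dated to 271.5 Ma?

271.5 − 3.66 = 267.84 million years.

267.84 million years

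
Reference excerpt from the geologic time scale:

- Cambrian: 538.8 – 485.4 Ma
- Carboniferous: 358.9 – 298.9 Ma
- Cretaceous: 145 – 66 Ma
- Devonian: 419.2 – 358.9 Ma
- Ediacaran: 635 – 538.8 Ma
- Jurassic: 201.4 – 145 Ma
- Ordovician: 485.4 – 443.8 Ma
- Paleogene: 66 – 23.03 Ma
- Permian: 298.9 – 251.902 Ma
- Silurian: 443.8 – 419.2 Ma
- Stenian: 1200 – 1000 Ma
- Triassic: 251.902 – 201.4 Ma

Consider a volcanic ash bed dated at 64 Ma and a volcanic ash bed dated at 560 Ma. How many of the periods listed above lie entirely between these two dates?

560 Ma sits inside the Ediacaran (635–538.8) and 64 Ma inside the Paleogene (66–23.03); neither of those is wholly between the two dates.
The listed periods lying completely between them are Cambrian, Ordovician, Silurian, Devonian, Carboniferous, Permian, Triassic, Jurassic, Cretaceous — 9 in all.

9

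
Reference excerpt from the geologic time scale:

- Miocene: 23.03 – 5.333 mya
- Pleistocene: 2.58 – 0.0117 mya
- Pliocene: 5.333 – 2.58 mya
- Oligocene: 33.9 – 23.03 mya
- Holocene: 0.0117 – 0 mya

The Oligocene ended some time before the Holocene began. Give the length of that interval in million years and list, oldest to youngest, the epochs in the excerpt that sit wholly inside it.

End of Oligocene = 23.03 Ma; start of Holocene = 0.0117 Ma.
Gap = 23.03 − 0.0117 = 23.0183 Myr.
Epochs wholly inside 23.03–0.0117 Ma: Miocene (23.03–5.333), Pliocene (5.333–2.58), Pleistocene (2.58–0.0117).

23.0183 million years; Miocene, Pliocene, Pleistocene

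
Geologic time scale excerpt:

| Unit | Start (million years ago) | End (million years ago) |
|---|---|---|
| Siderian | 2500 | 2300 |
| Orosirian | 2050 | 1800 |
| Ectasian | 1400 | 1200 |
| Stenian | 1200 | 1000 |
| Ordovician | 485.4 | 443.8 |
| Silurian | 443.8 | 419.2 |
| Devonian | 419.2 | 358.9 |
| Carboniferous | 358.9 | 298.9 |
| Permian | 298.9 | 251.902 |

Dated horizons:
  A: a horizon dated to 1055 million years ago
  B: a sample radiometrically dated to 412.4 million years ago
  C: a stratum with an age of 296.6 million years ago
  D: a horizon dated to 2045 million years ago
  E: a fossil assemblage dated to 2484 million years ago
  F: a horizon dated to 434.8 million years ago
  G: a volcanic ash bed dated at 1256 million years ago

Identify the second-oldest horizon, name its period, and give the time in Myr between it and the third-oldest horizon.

Sorted oldest-first by Ma: E (2484), D (2045), G (1256), A (1055), F (434.8), B (412.4), C (296.6).
The second oldest is D at 2045 Ma, which lies in 2050–1800 Ma: the Orosirian.
The third oldest is G at 1256 Ma; separation = |2045 − 1256| = 789 Myr.

D, in the Orosirian; 789 million years to G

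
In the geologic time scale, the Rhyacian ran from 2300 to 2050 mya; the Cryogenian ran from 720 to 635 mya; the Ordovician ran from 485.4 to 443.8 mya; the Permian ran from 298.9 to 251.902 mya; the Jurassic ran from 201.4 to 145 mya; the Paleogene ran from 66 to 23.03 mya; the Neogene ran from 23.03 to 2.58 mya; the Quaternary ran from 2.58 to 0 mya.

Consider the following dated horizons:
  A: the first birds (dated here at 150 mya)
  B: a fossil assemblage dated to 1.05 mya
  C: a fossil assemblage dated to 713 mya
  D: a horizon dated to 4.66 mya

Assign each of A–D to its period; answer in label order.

A — Jurassic; B — Quaternary; C — Cryogenian; D — Neogene

A: 150 Ma lies in 201.4–145 Ma, so Jurassic.
B: 1.05 Ma lies in 2.58–0 Ma, so Quaternary.
C: 713 Ma lies in 720–635 Ma, so Cryogenian.
D: 4.66 Ma lies in 23.03–2.58 Ma, so Neogene.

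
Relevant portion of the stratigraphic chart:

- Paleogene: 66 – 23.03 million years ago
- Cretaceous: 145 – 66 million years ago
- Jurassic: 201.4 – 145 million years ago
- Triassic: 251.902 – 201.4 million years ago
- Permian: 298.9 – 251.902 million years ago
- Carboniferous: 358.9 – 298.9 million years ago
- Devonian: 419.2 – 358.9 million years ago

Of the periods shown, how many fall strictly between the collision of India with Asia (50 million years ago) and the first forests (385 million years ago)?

5

The older date is 385 Ma and the younger is 50 Ma.
Periods with start < 385 and end > 50 Ma: Carboniferous (358.9–298.9), Permian (298.9–251.902), Triassic (251.902–201.4), Jurassic (201.4–145), Cretaceous (145–66).
That is 5 complete periods.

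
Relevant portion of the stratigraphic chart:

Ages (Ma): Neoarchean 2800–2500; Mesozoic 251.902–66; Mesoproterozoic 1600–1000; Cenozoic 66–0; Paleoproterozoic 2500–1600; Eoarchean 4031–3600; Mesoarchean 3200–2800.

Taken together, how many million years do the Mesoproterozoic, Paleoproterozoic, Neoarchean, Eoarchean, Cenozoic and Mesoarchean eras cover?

2697 million years

Duration is start − end for each: (1600 − 1000) + (2500 − 1600) + (2800 − 2500) + (4031 − 3600) + (66 − 0) + (3200 − 2800).
That is 600 + 900 + 300 + 431 + 66 + 400, which totals 2697 million years.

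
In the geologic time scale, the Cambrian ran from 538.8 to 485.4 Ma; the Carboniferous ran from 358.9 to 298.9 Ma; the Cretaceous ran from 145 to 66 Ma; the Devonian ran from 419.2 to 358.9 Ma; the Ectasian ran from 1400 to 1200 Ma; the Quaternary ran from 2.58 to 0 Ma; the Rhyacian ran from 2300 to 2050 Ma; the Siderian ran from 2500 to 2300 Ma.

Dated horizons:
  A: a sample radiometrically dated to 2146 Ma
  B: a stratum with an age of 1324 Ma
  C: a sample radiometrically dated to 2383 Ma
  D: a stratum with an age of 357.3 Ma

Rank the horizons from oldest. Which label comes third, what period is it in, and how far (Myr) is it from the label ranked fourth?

Larger Ma means older, so oldest first: C 2383 > A 2146 > B 1324 > D 357.3.
Counting 3 along gives B (1324 Ma); the excerpt puts that inside the Ectasian, 1400–1200 Ma.
Next in line is D (357.3 Ma), and 1324 − 357.3 = 966.7 Myr.

B, in the Ectasian; 966.7 million years to D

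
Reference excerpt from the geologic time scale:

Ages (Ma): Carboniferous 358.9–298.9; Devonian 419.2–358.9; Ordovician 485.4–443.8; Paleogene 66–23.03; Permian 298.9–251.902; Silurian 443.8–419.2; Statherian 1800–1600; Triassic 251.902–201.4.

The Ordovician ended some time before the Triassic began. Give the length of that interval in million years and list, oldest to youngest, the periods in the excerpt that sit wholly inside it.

The Ordovician closes at 443.8 Ma and the Triassic opens at 251.902 Ma, so the interval is 443.8 − 251.902 = 191.898 Myr.
A period fits inside if it starts at or after 443.8 Ma and ends at or before 251.902 Ma; oldest first that gives Silurian, Devonian, Carboniferous, Permian.

191.898 million years; Silurian, Devonian, Carboniferous, Permian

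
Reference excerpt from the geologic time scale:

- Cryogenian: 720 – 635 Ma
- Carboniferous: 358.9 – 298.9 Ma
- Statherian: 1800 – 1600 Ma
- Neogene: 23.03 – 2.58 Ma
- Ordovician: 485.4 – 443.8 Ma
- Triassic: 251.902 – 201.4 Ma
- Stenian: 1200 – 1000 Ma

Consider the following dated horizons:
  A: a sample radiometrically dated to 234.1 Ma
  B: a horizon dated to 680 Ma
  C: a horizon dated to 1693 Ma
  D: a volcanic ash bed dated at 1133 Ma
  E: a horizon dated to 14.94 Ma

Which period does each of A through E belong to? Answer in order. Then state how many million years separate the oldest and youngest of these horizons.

Match each age against the start–end ranges in the excerpt: A = 234.1 Ma → Triassic (251.902–201.4); B = 680 Ma → Cryogenian (720–635); C = 1693 Ma → Statherian (1800–1600); D = 1133 Ma → Stenian (1200–1000); E = 14.94 Ma → Neogene (23.03–2.58).
The largest age is 1693 Ma and the smallest is 14.94 Ma; their difference is 1678.06 Myr.

A — Triassic; B — Cryogenian; C — Statherian; D — Stenian; E — Neogene; span 1678.06 million years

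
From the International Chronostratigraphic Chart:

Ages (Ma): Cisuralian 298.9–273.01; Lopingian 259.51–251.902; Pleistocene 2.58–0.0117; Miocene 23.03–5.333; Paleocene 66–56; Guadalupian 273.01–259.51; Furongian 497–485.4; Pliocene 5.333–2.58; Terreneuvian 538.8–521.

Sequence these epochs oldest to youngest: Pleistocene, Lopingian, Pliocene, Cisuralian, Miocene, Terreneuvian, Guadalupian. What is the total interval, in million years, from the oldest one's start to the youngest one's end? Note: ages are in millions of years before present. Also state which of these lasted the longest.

From the excerpt: Pleistocene 2.58–0.0117; Lopingian 259.51–251.902; Pliocene 5.333–2.58; Cisuralian 298.9–273.01; Miocene 23.03–5.333; Terreneuvian 538.8–521; Guadalupian 273.01–259.51 (Ma).
Larger Ma is earlier, so the oldest is Terreneuvian and the youngest is Pleistocene; oldest to youngest: Terreneuvian, Cisuralian, Guadalupian, Lopingian, Miocene, Pliocene, Pleistocene.
Oldest start 538.8 minus youngest end 0.0117 gives 538.7883 Myr overall.
Individual lengths (start − end): Pliocene 2.753; Cisuralian 25.89; Miocene 17.697; Terreneuvian 17.8; Pleistocene 2.5683; Lopingian 7.608; Guadalupian 13.5. The largest is Cisuralian at 25.89 Myr.

Terreneuvian → Cisuralian → Guadalupian → Lopingian → Miocene → Pliocene → Pleistocene; total span 538.7883 Myr; longest is Cisuralian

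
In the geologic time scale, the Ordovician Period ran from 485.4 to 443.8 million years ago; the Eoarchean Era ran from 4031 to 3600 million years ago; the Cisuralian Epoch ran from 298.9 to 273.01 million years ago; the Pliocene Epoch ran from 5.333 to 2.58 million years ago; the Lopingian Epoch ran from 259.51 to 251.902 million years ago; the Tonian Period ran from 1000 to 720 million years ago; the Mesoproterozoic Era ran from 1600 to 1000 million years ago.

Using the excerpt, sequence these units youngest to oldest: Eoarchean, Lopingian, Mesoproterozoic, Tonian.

Read off each span (Ma): Eoarchean 4031–3600; Lopingian 259.51–251.902; Mesoproterozoic 1600–1000; Tonian 1000–720.
Larger Ma is older, so oldest→youngest is Eoarchean, Mesoproterozoic, Tonian, Lopingian; reverse it for youngest→oldest.

Lopingian, Tonian, Mesoproterozoic, Eoarchean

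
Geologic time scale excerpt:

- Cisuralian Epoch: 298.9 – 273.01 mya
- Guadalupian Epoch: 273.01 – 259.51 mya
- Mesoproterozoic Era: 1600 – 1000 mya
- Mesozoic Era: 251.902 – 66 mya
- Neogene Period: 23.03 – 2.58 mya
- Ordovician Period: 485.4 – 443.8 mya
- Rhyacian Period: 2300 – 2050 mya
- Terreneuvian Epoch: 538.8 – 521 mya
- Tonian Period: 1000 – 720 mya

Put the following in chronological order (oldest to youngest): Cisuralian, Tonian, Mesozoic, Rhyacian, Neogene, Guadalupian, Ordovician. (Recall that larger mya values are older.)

Sorting by start age (descending Ma, since larger Ma = older): Rhyacian start 2300, Tonian start 1000, Ordovician start 485.4, Cisuralian start 298.9, Guadalupian start 273.01, Mesozoic start 251.902, Neogene start 23.03.

Rhyacian → Tonian → Ordovician → Cisuralian → Guadalupian → Mesozoic → Neogene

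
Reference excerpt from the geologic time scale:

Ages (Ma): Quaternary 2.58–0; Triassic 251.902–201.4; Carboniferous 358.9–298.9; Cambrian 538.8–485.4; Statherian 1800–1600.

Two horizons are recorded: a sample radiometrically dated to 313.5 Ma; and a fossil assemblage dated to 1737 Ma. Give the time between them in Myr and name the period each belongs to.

Elapsed time: 1737 − 313.5 = 1423.5 Myr.
313.5 Ma lies within 358.9–298.9 Ma: Carboniferous.
1737 Ma lies within 1800–1600 Ma: Statherian.

1423.5 million years apart; the first in the Carboniferous, the second in the Statherian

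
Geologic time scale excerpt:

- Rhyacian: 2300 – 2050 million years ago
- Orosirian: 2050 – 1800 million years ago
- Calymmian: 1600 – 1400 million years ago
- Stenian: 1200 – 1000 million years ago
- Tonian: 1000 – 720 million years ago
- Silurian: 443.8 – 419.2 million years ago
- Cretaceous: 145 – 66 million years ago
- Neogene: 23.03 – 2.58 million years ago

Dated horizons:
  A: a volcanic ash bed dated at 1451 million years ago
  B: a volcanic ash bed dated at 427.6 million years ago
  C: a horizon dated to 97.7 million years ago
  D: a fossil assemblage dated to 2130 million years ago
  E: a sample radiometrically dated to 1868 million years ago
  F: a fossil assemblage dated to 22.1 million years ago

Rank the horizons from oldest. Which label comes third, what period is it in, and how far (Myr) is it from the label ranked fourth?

A, in the Calymmian; 1023.4 million years to B

Larger Ma means older, so oldest first: D 2130 > E 1868 > A 1451 > B 427.6 > C 97.7 > F 22.1.
Counting 3 along gives A (1451 Ma); the excerpt puts that inside the Calymmian, 1600–1400 Ma.
Next in line is B (427.6 Ma), and 1451 − 427.6 = 1023.4 Myr.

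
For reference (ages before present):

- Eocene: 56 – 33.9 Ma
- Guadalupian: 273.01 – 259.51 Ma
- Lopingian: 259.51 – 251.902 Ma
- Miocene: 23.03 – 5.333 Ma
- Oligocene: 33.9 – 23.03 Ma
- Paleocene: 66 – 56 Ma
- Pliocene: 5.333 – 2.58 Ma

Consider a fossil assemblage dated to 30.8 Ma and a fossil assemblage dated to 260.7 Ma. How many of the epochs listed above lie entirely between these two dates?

The older date is 260.7 Ma and the younger is 30.8 Ma.
Epochs with start < 260.7 and end > 30.8 Ma: Lopingian (259.51–251.902), Paleocene (66–56), Eocene (56–33.9).
That is 3 complete epochs.

3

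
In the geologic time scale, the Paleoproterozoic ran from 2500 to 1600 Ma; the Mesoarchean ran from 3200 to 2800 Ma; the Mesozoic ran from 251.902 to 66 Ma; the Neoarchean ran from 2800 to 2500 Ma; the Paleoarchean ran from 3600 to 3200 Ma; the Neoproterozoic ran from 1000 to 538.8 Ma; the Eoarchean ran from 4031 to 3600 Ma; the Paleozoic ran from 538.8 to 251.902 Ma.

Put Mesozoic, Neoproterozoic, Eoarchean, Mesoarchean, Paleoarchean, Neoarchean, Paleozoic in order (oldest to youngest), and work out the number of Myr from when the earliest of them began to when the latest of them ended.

Eoarchean, Paleoarchean, Mesoarchean, Neoarchean, Neoproterozoic, Paleozoic, Mesozoic; total span 3965 Myr

From the excerpt: Mesozoic 251.902–66; Neoproterozoic 1000–538.8; Eoarchean 4031–3600; Mesoarchean 3200–2800; Paleoarchean 3600–3200; Neoarchean 2800–2500; Paleozoic 538.8–251.902 (Ma).
Larger Ma is earlier, so the oldest is Eoarchean and the youngest is Mesozoic; oldest to youngest: Eoarchean, Paleoarchean, Mesoarchean, Neoarchean, Neoproterozoic, Paleozoic, Mesozoic.
Oldest start 4031 minus youngest end 66 gives 3965 Myr overall.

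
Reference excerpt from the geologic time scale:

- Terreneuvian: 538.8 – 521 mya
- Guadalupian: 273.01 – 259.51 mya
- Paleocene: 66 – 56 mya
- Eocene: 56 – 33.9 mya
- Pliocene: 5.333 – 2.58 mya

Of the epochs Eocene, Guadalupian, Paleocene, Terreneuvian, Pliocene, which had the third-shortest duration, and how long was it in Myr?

Guadalupian, 13.5 million years

Durations: Eocene 22.1; Guadalupian 13.5; Paleocene 10; Terreneuvian 17.8; Pliocene 2.753 Myr.
Sorted shortest-first: Pliocene (2.753), Paleocene (10), Guadalupian (13.5), Terreneuvian (17.8), Eocene (22.1).
The third shortest is Guadalupian at 13.5 Myr.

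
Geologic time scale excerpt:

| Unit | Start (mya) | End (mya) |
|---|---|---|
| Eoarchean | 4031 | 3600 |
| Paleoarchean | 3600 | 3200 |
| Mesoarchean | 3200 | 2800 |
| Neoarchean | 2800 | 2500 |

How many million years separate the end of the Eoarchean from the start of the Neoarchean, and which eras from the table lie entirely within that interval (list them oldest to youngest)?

800 million years; Paleoarchean, Mesoarchean

The Eoarchean closes at 3600 Ma and the Neoarchean opens at 2800 Ma, so the interval is 3600 − 2800 = 800 Myr.
An era fits inside if it starts at or after 3600 Ma and ends at or before 2800 Ma; oldest first that gives Paleoarchean, Mesoarchean.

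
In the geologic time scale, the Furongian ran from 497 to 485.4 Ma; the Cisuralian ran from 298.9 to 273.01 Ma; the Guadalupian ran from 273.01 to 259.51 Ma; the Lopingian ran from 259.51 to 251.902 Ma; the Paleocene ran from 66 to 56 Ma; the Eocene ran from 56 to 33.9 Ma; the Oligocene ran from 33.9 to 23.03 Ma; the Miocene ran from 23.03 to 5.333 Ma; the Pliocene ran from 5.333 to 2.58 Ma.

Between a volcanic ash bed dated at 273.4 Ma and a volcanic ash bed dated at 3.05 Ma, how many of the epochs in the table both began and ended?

6

273.4 Ma sits inside the Cisuralian (298.9–273.01) and 3.05 Ma inside the Pliocene (5.333–2.58); neither of those is wholly between the two dates.
The listed epochs lying completely between them are Guadalupian, Lopingian, Paleocene, Eocene, Oligocene, Miocene — 6 in all.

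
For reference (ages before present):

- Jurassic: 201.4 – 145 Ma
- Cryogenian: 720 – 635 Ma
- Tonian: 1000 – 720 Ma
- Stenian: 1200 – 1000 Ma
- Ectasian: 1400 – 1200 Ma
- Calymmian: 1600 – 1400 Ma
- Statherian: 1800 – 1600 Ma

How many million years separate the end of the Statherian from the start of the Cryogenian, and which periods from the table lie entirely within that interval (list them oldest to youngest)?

880 million years; Calymmian, Ectasian, Stenian, Tonian

The Statherian closes at 1600 Ma and the Cryogenian opens at 720 Ma, so the interval is 1600 − 720 = 880 Myr.
A period fits inside if it starts at or after 1600 Ma and ends at or before 720 Ma; oldest first that gives Calymmian, Ectasian, Stenian, Tonian.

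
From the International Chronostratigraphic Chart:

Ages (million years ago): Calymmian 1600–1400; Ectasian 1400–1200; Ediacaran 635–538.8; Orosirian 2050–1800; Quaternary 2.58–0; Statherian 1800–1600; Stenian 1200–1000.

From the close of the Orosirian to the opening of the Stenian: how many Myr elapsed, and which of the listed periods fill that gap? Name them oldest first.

End of Orosirian = 1800 Ma; start of Stenian = 1200 Ma.
Gap = 1800 − 1200 = 600 Myr.
Periods wholly inside 1800–1200 Ma: Statherian (1800–1600), Calymmian (1600–1400), Ectasian (1400–1200).

600 million years; Statherian, Calymmian, Ectasian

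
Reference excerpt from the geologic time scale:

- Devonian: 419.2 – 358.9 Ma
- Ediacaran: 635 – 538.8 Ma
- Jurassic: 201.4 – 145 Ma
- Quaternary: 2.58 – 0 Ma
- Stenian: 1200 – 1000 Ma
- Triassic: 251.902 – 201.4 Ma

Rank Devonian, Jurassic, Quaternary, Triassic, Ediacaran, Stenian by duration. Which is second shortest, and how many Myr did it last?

Start − end for each: Devonian 419.2 − 358.9 = 60.3; Jurassic 201.4 − 145 = 56.4; Quaternary 2.58 − 0 = 2.58; Triassic 251.902 − 201.4 = 50.502; Ediacaran 635 − 538.8 = 96.2; Stenian 1200 − 1000 = 200.
Ranking these from shortest: Quaternary < Triassic < Jurassic < Devonian < Ediacaran < Stenian.
Position 2 in that ranking is Triassic, which lasted 50.502 Myr.

Triassic, 50.502 million years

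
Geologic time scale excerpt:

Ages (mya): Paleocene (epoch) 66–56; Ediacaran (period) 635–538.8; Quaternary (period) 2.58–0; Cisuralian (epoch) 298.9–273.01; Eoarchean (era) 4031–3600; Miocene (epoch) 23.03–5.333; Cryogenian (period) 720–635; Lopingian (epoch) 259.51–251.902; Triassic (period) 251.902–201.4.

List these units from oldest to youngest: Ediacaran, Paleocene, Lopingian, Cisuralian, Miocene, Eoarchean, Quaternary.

Eoarchean, Ediacaran, Cisuralian, Lopingian, Paleocene, Miocene, Quaternary

Sorting by start age (descending Ma, since larger Ma = older): Eoarchean began 4031, Ediacaran began 635, Cisuralian began 298.9, Lopingian began 259.51, Paleocene began 66, Miocene began 23.03, Quaternary began 2.58.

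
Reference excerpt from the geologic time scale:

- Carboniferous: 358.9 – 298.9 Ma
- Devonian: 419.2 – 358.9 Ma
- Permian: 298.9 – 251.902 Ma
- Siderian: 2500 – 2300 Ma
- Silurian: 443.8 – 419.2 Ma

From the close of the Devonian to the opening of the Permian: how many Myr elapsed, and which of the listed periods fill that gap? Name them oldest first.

60 million years; Carboniferous

The Devonian closes at 358.9 Ma and the Permian opens at 298.9 Ma, so the interval is 358.9 − 298.9 = 60 Myr.
A period fits inside if it starts at or after 358.9 Ma and ends at or before 298.9 Ma; oldest first that gives Carboniferous.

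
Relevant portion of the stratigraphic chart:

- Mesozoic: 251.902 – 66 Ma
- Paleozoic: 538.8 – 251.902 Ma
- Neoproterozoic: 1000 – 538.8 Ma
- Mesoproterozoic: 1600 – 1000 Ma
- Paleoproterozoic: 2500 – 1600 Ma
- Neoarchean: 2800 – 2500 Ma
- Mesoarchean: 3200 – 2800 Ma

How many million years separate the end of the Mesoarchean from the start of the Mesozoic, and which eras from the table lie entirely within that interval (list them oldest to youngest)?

2548.098 million years; Neoarchean, Paleoproterozoic, Mesoproterozoic, Neoproterozoic, Paleozoic

End of Mesoarchean = 2800 Ma; start of Mesozoic = 251.902 Ma.
Gap = 2800 − 251.902 = 2548.098 Myr.
Eras wholly inside 2800–251.902 Ma: Neoarchean (2800–2500), Paleoproterozoic (2500–1600), Mesoproterozoic (1600–1000), Neoproterozoic (1000–538.8), Paleozoic (538.8–251.902).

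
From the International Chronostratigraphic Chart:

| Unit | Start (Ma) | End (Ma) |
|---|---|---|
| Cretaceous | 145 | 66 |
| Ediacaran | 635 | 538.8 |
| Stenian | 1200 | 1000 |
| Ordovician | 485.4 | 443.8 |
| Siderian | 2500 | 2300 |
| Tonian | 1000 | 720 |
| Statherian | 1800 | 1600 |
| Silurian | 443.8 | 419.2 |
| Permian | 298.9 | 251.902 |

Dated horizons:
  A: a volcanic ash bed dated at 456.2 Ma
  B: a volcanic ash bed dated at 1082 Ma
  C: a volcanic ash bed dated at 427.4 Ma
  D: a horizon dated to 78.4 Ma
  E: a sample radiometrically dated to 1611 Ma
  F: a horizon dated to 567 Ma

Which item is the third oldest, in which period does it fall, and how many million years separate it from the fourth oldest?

F, in the Ediacaran; 110.8 million years to A

Sorted oldest-first by Ma: E (1611), B (1082), F (567), A (456.2), C (427.4), D (78.4).
The third oldest is F at 567 Ma, which lies in 635–538.8 Ma: the Ediacaran.
The fourth oldest is A at 456.2 Ma; separation = |567 − 456.2| = 110.8 Myr.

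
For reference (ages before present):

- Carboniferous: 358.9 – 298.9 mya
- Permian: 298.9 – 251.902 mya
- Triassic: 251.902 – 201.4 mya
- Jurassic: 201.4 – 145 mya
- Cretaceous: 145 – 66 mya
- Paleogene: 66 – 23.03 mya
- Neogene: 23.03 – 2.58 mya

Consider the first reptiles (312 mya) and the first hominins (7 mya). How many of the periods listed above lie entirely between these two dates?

The older date is 312 Ma and the younger is 7 Ma.
Periods with start < 312 and end > 7 Ma: Permian (298.9–251.902), Triassic (251.902–201.4), Jurassic (201.4–145), Cretaceous (145–66), Paleogene (66–23.03).
That is 5 complete periods.

5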